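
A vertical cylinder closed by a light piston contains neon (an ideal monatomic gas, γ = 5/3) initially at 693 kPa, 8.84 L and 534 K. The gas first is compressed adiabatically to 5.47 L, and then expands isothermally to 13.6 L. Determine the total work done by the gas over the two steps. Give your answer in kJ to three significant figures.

Step 1 (adiabatic): W = (P₁V₁ − P₂V₂)/(γ−1) = (6126 − 8436)/0.667 = -3466 J.
After step 1: P = 1542 kPa, V = 5.47 L, T = 735.4 K.
Step 2 (isothermal): W = P₁V₁ ln(V₂/V₁) = (8436) ln(13.6/5.47) = 7684 J.
W_total = -3466 + 7684 = 4218 J.

W_total ≈ 4.22 kJ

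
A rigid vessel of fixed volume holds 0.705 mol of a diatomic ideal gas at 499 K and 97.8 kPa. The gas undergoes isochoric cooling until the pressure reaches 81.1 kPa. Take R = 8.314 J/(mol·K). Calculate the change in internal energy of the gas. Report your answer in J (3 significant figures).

ΔU ≈ -1250 J

Constant volume ⇒ W = 0, so Q = ΔU = nCᵥΔT with Cᵥ = 5R/2 = 20.79 J/(mol·K).
At constant V, T₂/T₁ = P₂/P₁ ⇒ ΔT = T₁(P₂/P₁ − 1) = 499·(81.1/97.8 − 1) = -85.21 K.
ΔU = (0.705)(20.79)(-85.21) = -1249 J.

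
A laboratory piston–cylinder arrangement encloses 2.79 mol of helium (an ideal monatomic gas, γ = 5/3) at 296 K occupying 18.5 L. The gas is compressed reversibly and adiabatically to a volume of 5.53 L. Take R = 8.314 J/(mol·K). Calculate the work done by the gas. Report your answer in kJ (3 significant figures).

Adiabatic: TV^(γ−1) = const with γ = 5/3.
T₂ = T₁ (V₁/V₂)^(γ−1) = 296 × (18.5/5.53)^0.667 = 296 × 2.237 = 662.1 K.
W_by = nCᵥ(T₁ − T₂) = (2.79)(12.47)(296 − 662.1) = -12738 J.

W ≈ -12.7 kJ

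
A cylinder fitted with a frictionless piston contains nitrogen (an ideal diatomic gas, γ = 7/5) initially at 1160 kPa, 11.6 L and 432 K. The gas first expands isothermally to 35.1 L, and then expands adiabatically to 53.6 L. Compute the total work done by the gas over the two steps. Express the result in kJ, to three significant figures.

Step 1 (isothermal): W = P₁V₁ ln(V₂/V₁) = (13456) ln(35.1/11.6) = 14898 J.
After step 1: P = 383.4 kPa, V = 35.1 L, T = 432 K.
Step 2 (adiabatic): W = (P₁V₁ − P₂V₂)/(γ−1) = (13456 − 11360)/0.4 = 5240 J.
W_total = 14898 + 5240 = 20139 J.

W_total ≈ 20.1 kJ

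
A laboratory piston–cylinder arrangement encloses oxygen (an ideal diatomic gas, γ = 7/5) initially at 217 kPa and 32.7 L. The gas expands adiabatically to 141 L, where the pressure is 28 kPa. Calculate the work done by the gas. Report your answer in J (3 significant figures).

W ≈ 7870 J

Adiabatic: W = (P₁V₁ − P₂V₂)/(γ − 1) with γ = 7/5.
P₁V₁ = 7096 J, P₂V₂ = 3948 J.
W = (7096 − 3948) / 0.4 = 7870 J.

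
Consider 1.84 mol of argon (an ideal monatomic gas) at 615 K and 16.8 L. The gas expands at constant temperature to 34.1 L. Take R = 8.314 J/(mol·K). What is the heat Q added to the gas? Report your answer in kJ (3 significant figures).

Isothermal ⇒ ΔU = 0, so Q = W = nRT ln(V₂/V₁).
Q = (1.84)(8.314)(615) ln(34.1/16.8) = 9408 × 0.7079 = 6660 J.

Q ≈ 6.66 kJ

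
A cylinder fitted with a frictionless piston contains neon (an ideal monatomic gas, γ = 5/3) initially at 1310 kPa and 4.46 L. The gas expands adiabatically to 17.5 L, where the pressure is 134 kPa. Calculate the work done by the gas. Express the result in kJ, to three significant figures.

W ≈ 5.25 kJ

Adiabatic: W = (P₁V₁ − P₂V₂)/(γ − 1) with γ = 5/3.
P₁V₁ = 5843 J, P₂V₂ = 2345 J.
W = (5843 − 2345) / 0.6667 = 5246 J.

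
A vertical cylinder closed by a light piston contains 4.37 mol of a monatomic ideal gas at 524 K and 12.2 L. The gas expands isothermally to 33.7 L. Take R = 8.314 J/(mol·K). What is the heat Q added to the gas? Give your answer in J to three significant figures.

Q ≈ 19300 J

Isothermal ⇒ ΔU = 0, so Q = W = nRT ln(V₂/V₁).
Q = (4.37)(8.314)(524) ln(33.7/12.2) = 19038 × 1.016 = 19344 J.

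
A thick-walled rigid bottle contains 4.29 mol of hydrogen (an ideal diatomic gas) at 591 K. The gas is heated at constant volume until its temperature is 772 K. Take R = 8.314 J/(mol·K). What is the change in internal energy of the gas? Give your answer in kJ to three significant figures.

ΔU ≈ 16.1 kJ

Constant volume ⇒ W = 0, so Q = ΔU = nCᵥΔT with Cᵥ = 5R/2 = 20.79 J/(mol·K).
ΔU = (4.29)(20.79)(772 − 591) = 16139 J.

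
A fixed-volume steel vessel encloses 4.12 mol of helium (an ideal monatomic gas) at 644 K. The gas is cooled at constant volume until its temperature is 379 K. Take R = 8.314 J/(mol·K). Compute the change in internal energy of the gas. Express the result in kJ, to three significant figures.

Constant volume ⇒ W = 0, so Q = ΔU = nCᵥΔT with Cᵥ = 3R/2 = 12.47 J/(mol·K).
ΔU = (4.12)(12.47)(379 − 644) = -13616 J.

ΔU ≈ -13.6 kJ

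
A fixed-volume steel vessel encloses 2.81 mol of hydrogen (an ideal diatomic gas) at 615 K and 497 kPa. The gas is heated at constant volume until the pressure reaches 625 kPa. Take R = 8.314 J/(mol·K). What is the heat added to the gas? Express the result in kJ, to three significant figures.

Q ≈ 9.25 kJ

Constant volume ⇒ W = 0, so Q = ΔU = nCᵥΔT with Cᵥ = 5R/2 = 20.79 J/(mol·K).
At constant V, T₂/T₁ = P₂/P₁ ⇒ ΔT = T₁(P₂/P₁ − 1) = 615·(625/497 − 1) = 158.4 K.
ΔU = (2.81)(20.79)(158.4) = 9251 J.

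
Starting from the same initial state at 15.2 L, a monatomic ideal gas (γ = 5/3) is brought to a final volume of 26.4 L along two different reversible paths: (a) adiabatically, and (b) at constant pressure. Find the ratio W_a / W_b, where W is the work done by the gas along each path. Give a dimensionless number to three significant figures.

W_a / W_b ≈ 0.627

Path (a) adiabatic: W = P₁V₁(1 − (V₁/V₂)^(γ−1))/(γ−1) → W_a/(P₁V₁) = 0.4619.
Path (b) isobaric: W = P₁(V₂ − V₁) → W_b/(P₁V₁) = 0.7368.
W_a / W_b = 0.4619 / 0.7368 = 0.6268.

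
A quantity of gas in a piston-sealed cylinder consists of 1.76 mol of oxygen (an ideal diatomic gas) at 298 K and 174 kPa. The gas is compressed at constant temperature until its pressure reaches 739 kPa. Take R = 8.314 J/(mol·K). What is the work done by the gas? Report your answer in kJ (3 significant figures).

Isothermal process: W = nRT ln(V₂/V₁) = nRT ln(P₁/P₂).
W = (1.76)(8.314)(298) × ln(174/739)
  = 4361 × ln(0.2355) = 4361 × -1.446
W_by_gas = -6306 J.

W ≈ -6.31 kJ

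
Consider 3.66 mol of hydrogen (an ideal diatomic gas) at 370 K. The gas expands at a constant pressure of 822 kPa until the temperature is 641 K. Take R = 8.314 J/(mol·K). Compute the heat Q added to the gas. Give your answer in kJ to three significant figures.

Isobaric: W = nRΔT = (3.66)(8.314)(271) = 8246 J.
ΔU = nCᵥΔT with Cᵥ = 5R/2: ΔU = (3.66)(20.79)(271) = 20616 J.
Q = ΔU + W = 20616 + 8246 = 28862 J.

Q ≈ 28.9 kJ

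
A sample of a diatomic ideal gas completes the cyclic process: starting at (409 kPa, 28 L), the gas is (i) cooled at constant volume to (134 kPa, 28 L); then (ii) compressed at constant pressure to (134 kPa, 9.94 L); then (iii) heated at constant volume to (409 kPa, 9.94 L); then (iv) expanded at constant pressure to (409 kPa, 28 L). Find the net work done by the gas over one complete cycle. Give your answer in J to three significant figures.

Constant-volume legs do no work.
W(ii) = (134)(9.94 − 28) = -2420 J; W(iv) = (409)(28 − 9.94) = 7387 J.
W_net = -2420 + 7387 = 4966 J (the clockwise enclosed area).

W_net ≈ 4970 J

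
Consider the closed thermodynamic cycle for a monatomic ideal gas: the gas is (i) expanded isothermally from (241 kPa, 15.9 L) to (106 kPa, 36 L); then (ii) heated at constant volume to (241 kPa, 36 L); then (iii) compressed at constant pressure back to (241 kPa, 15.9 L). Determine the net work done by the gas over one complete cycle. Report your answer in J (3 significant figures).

W_net ≈ -1710 J

Leg (i): W = PᵢVᵢ ln(V_f/Vᵢ) = (3832) ln(36/15.9) = 3131 J.
Leg (ii): W = 0.
Leg (iii): W = PΔV = (241)(15.9 − 36) = -4844 J.
W_net = 3131 − 4844 = -1713 J.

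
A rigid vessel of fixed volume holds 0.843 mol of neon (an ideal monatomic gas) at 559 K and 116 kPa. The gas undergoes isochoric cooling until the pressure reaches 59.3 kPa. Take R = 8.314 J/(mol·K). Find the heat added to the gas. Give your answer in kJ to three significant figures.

Constant volume ⇒ W = 0, so Q = ΔU = nCᵥΔT with Cᵥ = 3R/2 = 12.47 J/(mol·K).
At constant V, T₂/T₁ = P₂/P₁ ⇒ ΔT = T₁(P₂/P₁ − 1) = 559·(59.3/116 − 1) = -273.2 K.
ΔU = (0.843)(12.47)(-273.2) = -2873 J.

Q ≈ -2.87 kJ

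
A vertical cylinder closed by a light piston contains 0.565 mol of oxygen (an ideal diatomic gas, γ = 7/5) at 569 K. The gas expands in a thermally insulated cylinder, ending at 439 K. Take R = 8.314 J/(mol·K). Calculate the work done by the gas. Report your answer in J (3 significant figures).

Adiabatic ⇒ Q = 0, so W_by = −ΔU = nCᵥ(T₁ − T₂).
Cᵥ = 5R/2 = 20.79 J/(mol·K).
W = (0.565)(20.79)(569 − 439) = 1527 J.

W ≈ 1530 J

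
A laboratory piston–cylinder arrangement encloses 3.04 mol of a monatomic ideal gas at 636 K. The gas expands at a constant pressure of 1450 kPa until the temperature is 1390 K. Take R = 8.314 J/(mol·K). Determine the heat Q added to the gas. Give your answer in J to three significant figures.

Isobaric: W = nRΔT = (3.04)(8.314)(754) = 19057 J.
ΔU = nCᵥΔT with Cᵥ = 3R/2: ΔU = (3.04)(12.47)(754) = 28586 J.
Q = ΔU + W = 28586 + 19057 = 47643 J.

Q ≈ 47600 J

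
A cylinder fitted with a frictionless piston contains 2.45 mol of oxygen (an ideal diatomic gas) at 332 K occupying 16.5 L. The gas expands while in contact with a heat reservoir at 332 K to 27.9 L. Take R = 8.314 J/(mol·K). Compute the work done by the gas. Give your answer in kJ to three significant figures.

W ≈ 3.55 kJ

Isothermal: W = nRT ln(V₂/V₁).
W = (2.45)(8.314)(332) × ln(27.9/16.5)
  = 6763 × 0.5253
W_by_gas = 3552 J.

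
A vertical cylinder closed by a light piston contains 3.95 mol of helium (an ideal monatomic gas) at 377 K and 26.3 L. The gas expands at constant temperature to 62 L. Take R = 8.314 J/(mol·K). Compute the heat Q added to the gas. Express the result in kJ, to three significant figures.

Q ≈ 10.6 kJ

Isothermal ⇒ ΔU = 0, so Q = W = nRT ln(V₂/V₁).
Q = (3.95)(8.314)(377) ln(62/26.3) = 12381 × 0.8576 = 10617 J.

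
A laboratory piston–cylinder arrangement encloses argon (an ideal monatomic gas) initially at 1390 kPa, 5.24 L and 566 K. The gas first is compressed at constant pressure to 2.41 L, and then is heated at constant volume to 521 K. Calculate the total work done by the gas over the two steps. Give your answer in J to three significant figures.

W_total ≈ -3930 J

Step 1 (isobaric): W = PΔV = (1390 kPa)(2.41 − 5.24 L) = -3934 J.
Step 2 (isochoric): W = 0 (constant volume).
W_total = -3934 + 0 = -3934 J.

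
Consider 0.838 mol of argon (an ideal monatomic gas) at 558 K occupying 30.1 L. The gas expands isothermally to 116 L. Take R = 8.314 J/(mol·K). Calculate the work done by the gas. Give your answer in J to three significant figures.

Isothermal: W = nRT ln(V₂/V₁).
W = (0.838)(8.314)(558) × ln(116/30.1)
  = 3888 × 1.349
W_by_gas = 5245 J.

W ≈ 5240 J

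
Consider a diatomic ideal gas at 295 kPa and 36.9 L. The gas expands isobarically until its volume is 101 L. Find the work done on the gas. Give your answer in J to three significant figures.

Isobaric: W = P ΔV.
W = (295 kPa)(101 − 36.9 L) = (295)(64.1) = 18910 J.
Work on gas = −W_by = -18910 J.

W ≈ -18900 J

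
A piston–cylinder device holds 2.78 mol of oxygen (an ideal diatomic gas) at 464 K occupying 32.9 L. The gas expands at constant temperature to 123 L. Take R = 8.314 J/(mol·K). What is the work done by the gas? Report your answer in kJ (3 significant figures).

W ≈ 14.1 kJ

Isothermal: W = nRT ln(V₂/V₁).
W = (2.78)(8.314)(464) × ln(123/32.9)
  = 10724 × 1.319
W_by_gas = 14142 J.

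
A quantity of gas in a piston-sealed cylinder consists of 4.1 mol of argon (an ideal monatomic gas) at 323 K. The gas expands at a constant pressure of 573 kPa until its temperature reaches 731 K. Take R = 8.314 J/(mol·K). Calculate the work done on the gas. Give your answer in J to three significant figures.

W ≈ -13900 J

Isobaric: W = P ΔV = nR ΔT.
W = (4.1)(8.314)(731 − 323) = 13908 J.
Work on gas = −W_by = -13908 J.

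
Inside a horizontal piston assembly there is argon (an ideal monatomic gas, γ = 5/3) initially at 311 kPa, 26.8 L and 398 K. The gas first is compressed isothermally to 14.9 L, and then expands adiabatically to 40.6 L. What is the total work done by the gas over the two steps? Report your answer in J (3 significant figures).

Step 1 (isothermal): W = P₁V₁ ln(V₂/V₁) = (8335) ln(14.9/26.8) = -4893 J.
After step 1: P = 559.4 kPa, V = 14.9 L, T = 398 K.
Step 2 (adiabatic): W = (P₁V₁ − P₂V₂)/(γ−1) = (8335 − 4272)/0.667 = 6094 J.
W_total = -4893 + 6094 = 1201 J.

W_total ≈ 1200 J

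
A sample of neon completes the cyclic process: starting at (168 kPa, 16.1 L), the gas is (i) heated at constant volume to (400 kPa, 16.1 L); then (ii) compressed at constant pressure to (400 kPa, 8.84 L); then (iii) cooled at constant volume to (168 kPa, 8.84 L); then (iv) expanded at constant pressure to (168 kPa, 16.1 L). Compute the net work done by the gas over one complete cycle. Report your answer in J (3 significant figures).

W_net ≈ -1680 J

Constant-volume legs do no work.
W(ii) = (400)(8.84 − 16.1) = -2904 J; W(iv) = (168)(16.1 − 8.84) = 1220 J.
W_net = -2904 + 1220 = -1684 J (the counter-clockwise enclosed area).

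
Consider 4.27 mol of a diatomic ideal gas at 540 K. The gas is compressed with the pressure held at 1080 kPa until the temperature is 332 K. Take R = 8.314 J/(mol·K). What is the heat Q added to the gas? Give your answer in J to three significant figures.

Q ≈ -25800 J

Isobaric: W = nRΔT = (4.27)(8.314)(-208) = -7384 J.
ΔU = nCᵥΔT with Cᵥ = 5R/2: ΔU = (4.27)(20.79)(-208) = -18460 J.
Q = ΔU + W = -18460 − 7384 = -25845 J.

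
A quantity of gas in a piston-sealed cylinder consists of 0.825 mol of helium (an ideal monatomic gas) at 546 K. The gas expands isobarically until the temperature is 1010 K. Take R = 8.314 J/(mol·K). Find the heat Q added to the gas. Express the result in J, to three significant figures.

Q ≈ 7960 J

Isobaric: W = nRΔT = (0.825)(8.314)(464) = 3183 J.
ΔU = nCᵥΔT with Cᵥ = 3R/2: ΔU = (0.825)(12.47)(464) = 4774 J.
Q = ΔU + W = 4774 + 3183 = 7956 J.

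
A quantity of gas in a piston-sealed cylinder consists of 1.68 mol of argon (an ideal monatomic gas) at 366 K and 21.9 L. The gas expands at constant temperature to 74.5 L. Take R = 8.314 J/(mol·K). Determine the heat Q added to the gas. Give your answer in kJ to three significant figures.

Isothermal ⇒ ΔU = 0, so Q = W = nRT ln(V₂/V₁).
Q = (1.68)(8.314)(366) ln(74.5/21.9) = 5112 × 1.224 = 6259 J.

Q ≈ 6.26 kJ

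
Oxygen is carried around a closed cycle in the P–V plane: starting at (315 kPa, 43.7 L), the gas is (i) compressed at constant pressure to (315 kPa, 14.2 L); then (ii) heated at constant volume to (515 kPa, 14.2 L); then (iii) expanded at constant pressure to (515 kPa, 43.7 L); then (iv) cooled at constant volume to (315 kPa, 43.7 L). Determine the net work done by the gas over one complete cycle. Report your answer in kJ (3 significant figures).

Constant-volume legs do no work.
W(i) = (315)(14.2 − 43.7) = -9293 J; W(iii) = (515)(43.7 − 14.2) = 15193 J.
W_net = -9293 + 15193 = 5900 J (the clockwise enclosed area).

W_net ≈ 5.90 kJ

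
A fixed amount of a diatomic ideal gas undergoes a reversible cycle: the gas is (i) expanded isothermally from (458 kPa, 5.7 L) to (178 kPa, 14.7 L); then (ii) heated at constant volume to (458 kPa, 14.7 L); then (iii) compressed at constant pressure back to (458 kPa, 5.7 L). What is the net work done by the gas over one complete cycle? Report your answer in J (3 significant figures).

Leg (i): W = PᵢVᵢ ln(V_f/Vᵢ) = (2611) ln(14.7/5.7) = 2473 J.
Leg (ii): W = 0.
Leg (iii): W = PΔV = (458)(5.7 − 14.7) = -4122 J.
W_net = 2473 − 4122 = -1649 J.

W_net ≈ -1650 J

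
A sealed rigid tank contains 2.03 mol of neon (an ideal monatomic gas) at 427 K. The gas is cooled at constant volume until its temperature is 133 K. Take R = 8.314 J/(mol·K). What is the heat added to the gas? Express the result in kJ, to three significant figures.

Q ≈ -7.44 kJ

Constant volume ⇒ W = 0, so Q = ΔU = nCᵥΔT with Cᵥ = 3R/2 = 12.47 J/(mol·K).
ΔU = (2.03)(12.47)(133 − 427) = -7443 J.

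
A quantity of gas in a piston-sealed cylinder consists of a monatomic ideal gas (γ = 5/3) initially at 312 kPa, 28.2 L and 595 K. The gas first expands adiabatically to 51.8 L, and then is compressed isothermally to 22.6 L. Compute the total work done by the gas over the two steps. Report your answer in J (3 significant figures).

Step 1 (adiabatic): W = (P₁V₁ − P₂V₂)/(γ−1) = (8798 − 5866)/0.667 = 4398 J.
After step 1: P = 113.2 kPa, V = 51.8 L, T = 396.7 K.
Step 2 (isothermal): W = P₁V₁ ln(V₂/V₁) = (5866) ln(22.6/51.8) = -4866 J.
W_total = 4398 − 4866 = -467.1 J.

W_total ≈ -467 J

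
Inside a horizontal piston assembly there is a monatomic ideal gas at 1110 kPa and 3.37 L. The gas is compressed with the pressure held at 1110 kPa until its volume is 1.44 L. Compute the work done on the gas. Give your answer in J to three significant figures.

W ≈ 2140 J

Isobaric: W = P ΔV.
W = (1110 kPa)(1.44 − 3.37 L) = (1110)(-1.93) = -2142 J.
Work on gas = −W_by = 2142 J.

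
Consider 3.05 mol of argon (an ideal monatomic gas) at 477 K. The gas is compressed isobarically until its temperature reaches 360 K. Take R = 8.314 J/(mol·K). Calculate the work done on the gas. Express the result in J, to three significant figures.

Isobaric: W = P ΔV = nR ΔT.
W = (3.05)(8.314)(360 − 477) = -2967 J.
Work on gas = −W_by = 2967 J.

W ≈ 2970 J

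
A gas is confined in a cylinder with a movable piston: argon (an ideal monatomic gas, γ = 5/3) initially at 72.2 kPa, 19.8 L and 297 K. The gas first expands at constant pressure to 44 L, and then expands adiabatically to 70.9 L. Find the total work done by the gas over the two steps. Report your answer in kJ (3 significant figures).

Step 1 (isobaric): W = PΔV = (72.2 kPa)(44 − 19.8 L) = 1747 J.
After step 1: P = 72.2 kPa, V = 44 L, T = 660 K.
Step 2 (adiabatic): W = (P₁V₁ − P₂V₂)/(γ−1) = (3177 − 2311)/0.667 = 1298 J.
W_total = 1747 + 1298 = 3045 J.

W_total ≈ 3.05 kJ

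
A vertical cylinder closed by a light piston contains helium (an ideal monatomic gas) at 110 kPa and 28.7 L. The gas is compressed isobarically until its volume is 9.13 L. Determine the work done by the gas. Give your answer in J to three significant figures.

Isobaric: W = P ΔV.
W = (110 kPa)(9.13 − 28.7 L) = (110)(-19.57) = -2153 J.

W ≈ -2150 J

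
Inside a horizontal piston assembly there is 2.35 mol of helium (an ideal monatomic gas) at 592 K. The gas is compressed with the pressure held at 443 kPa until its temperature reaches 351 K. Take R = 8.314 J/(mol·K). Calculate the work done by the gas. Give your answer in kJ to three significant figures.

Isobaric: W = P ΔV = nR ΔT.
W = (2.35)(8.314)(351 − 592) = -4709 J.

W ≈ -4.71 kJ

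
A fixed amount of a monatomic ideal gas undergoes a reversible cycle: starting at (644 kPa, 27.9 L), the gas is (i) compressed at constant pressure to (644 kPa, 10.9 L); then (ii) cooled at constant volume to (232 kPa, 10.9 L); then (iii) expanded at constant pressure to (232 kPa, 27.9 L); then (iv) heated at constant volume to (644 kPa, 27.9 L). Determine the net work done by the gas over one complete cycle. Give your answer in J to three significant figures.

Constant-volume legs do no work.
W(i) = (644)(10.9 − 27.9) = -10948 J; W(iii) = (232)(27.9 − 10.9) = 3944 J.
W_net = -10948 + 3944 = -7004 J (the counter-clockwise enclosed area).

W_net ≈ -7000 J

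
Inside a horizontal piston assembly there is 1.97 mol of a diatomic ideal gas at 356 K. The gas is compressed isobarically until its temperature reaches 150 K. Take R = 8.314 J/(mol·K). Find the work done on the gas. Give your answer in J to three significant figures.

W ≈ 3370 J

Isobaric: W = P ΔV = nR ΔT.
W = (1.97)(8.314)(150 − 356) = -3374 J.
Work on gas = −W_by = 3374 J.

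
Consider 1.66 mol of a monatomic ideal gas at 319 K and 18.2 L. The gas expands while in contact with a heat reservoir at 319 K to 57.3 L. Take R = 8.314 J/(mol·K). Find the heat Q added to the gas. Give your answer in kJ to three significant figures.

Isothermal ⇒ ΔU = 0, so Q = W = nRT ln(V₂/V₁).
Q = (1.66)(8.314)(319) ln(57.3/18.2) = 4403 × 1.147 = 5049 J.

Q ≈ 5.05 kJ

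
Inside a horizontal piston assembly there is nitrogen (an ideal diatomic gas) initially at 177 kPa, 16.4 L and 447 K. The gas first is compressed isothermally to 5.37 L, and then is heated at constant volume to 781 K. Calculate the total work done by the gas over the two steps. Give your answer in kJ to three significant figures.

Step 1 (isothermal): W = P₁V₁ ln(V₂/V₁) = (2903) ln(5.37/16.4) = -3241 J.
Step 2 (isochoric): W = 0 (constant volume).
W_total = -3241 + 0 = -3241 J.

W_total ≈ -3.24 kJ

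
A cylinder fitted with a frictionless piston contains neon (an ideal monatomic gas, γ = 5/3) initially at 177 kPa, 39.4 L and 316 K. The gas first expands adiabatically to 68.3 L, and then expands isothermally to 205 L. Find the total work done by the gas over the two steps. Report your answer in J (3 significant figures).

Step 1 (adiabatic): W = (P₁V₁ − P₂V₂)/(γ−1) = (6974 − 4833)/0.667 = 3212 J.
After step 1: P = 70.76 kPa, V = 68.3 L, T = 219 K.
Step 2 (isothermal): W = P₁V₁ ln(V₂/V₁) = (4833) ln(205/68.3) = 5312 J.
W_total = 3212 + 5312 = 8523 J.

W_total ≈ 8520 J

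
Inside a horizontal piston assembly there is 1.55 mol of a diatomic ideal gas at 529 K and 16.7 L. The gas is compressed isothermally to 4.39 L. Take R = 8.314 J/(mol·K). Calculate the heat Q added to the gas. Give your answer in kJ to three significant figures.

Isothermal ⇒ ΔU = 0, so Q = W = nRT ln(V₂/V₁).
Q = (1.55)(8.314)(529) ln(4.39/16.7) = 6817 × -1.336 = -9108 J.

Q ≈ -9.11 kJ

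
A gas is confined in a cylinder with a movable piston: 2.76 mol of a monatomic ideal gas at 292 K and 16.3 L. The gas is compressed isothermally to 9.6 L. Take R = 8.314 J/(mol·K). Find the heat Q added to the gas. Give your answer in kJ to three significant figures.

Isothermal ⇒ ΔU = 0, so Q = W = nRT ln(V₂/V₁).
Q = (2.76)(8.314)(292) ln(9.6/16.3) = 6700 × -0.5294 = -3547 J.

Q ≈ -3.55 kJ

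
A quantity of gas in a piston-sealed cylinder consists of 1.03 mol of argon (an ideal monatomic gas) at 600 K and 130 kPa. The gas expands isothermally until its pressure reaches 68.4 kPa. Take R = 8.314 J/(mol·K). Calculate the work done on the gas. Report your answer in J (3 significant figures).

Isothermal process: W = nRT ln(V₂/V₁) = nRT ln(P₁/P₂).
W = (1.03)(8.314)(600) × ln(130/68.4)
  = 5138 × ln(1.901) = 5138 × 0.6422
W_by_gas = 3299 J; work on gas = −W_by = -3299 J.

W ≈ -3300 J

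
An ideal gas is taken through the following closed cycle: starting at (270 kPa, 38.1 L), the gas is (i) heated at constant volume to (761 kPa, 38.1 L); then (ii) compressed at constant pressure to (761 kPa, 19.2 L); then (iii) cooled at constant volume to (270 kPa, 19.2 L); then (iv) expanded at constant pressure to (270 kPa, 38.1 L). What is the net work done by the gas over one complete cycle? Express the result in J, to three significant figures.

W_net ≈ -9280 J

Constant-volume legs do no work.
W(ii) = (761)(19.2 − 38.1) = -14383 J; W(iv) = (270)(38.1 − 19.2) = 5103 J.
W_net = -14383 + 5103 = -9280 J (the counter-clockwise enclosed area).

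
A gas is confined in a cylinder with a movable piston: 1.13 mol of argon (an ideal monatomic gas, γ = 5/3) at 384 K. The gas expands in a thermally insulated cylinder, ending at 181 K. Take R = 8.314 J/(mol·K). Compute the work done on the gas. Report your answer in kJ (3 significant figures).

Adiabatic ⇒ Q = 0, so W_by = −ΔU = nCᵥ(T₁ − T₂).
Cᵥ = 3R/2 = 12.47 J/(mol·K).
W = (1.13)(12.47)(384 − 181) = 2861 J.
Work on gas = −W_by = -2861 J.

W ≈ -2.86 kJ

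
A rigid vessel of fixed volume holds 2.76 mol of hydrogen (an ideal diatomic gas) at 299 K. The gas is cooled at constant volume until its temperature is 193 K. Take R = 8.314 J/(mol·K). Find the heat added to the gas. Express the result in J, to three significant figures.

Constant volume ⇒ W = 0, so Q = ΔU = nCᵥΔT with Cᵥ = 5R/2 = 20.79 J/(mol·K).
ΔU = (2.76)(20.79)(193 − 299) = -6081 J.

Q ≈ -6080 J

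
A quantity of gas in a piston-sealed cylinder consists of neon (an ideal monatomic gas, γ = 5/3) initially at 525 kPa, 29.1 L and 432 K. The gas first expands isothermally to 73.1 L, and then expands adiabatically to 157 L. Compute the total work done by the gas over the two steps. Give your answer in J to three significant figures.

W_total ≈ 23200 J

Step 1 (isothermal): W = P₁V₁ ln(V₂/V₁) = (15278) ln(73.1/29.1) = 14072 J.
After step 1: P = 209 kPa, V = 73.1 L, T = 432 K.
Step 2 (adiabatic): W = (P₁V₁ − P₂V₂)/(γ−1) = (15278 − 9178)/0.667 = 9150 J.
W_total = 14072 + 9150 = 23222 J.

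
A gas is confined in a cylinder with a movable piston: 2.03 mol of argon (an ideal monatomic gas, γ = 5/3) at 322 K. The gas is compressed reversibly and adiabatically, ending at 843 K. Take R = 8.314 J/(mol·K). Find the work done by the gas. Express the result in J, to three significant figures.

Adiabatic ⇒ Q = 0, so W_by = −ΔU = nCᵥ(T₁ − T₂).
Cᵥ = 3R/2 = 12.47 J/(mol·K).
W = (2.03)(12.47)(322 − 843) = -13190 J.

W ≈ -13200 J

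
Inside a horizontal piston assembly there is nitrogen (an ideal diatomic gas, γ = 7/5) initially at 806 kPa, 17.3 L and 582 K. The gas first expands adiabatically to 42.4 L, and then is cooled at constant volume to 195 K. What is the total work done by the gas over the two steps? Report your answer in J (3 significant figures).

Step 1 (adiabatic): W = (P₁V₁ − P₂V₂)/(γ−1) = (13944 − 9742)/0.4 = 10504 J.
Step 2 (isochoric): W = 0 (constant volume).
W_total = 10504 + 0 = 10504 J.

W_total ≈ 10500 J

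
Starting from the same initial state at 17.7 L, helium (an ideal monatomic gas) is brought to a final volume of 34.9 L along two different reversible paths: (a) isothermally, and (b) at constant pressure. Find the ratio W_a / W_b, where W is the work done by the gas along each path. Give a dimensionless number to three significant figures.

Path (a) isothermal: W = P₁V₁ ln(V₂/V₁) → W_a/(P₁V₁) = 0.6789.
Path (b) isobaric: W = P₁(V₂ − V₁) → W_b/(P₁V₁) = 0.9718.
W_a / W_b = 0.6789 / 0.9718 = 0.6987.

W_a / W_b ≈ 0.699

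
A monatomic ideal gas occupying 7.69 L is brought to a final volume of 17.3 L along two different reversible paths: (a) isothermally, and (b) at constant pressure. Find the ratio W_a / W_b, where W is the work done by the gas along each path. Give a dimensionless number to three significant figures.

Path (a) isothermal: W = P₁V₁ ln(V₂/V₁) → W_a/(P₁V₁) = 0.8108.
Path (b) isobaric: W = P₁(V₂ − V₁) → W_b/(P₁V₁) = 1.25.
W_a / W_b = 0.8108 / 1.25 = 0.6488.

W_a / W_b ≈ 0.649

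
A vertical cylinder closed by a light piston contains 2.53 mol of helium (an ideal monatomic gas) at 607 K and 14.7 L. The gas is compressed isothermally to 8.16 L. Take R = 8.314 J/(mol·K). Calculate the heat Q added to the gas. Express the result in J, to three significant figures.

Q ≈ -7520 J

Isothermal ⇒ ΔU = 0, so Q = W = nRT ln(V₂/V₁).
Q = (2.53)(8.314)(607) ln(8.16/14.7) = 12768 × -0.5886 = -7515 J.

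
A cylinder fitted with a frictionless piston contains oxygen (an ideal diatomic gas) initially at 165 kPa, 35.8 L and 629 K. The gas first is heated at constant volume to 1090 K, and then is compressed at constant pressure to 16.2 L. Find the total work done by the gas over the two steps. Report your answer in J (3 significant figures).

W_total ≈ -5600 J

Step 1 (isochoric): W = 0 (constant volume).
After step 1: P = 285.9 kPa (V unchanged).
Step 2 (isobaric): W = PΔV = (285.9 kPa)(16.2 − 35.8 L) = -5604 J.
W_total = 0 − 5604 = -5604 J.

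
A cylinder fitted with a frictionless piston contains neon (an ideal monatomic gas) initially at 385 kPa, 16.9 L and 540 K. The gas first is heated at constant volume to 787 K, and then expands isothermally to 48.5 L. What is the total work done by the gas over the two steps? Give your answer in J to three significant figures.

W_total ≈ 10000 J

Step 1 (isochoric): W = 0 (constant volume).
After step 1: P = 561.1 kPa (V unchanged).
Step 2 (isothermal): W = P₁V₁ ln(V₂/V₁) = (9483) ln(48.5/16.9) = 9997 J.
W_total = 0 + 9997 = 9997 J.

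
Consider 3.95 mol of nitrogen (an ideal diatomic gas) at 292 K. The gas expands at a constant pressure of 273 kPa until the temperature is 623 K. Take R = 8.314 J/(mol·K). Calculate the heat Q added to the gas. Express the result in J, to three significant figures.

Q ≈ 38000 J

Isobaric: W = nRΔT = (3.95)(8.314)(331) = 10870 J.
ΔU = nCᵥΔT with Cᵥ = 5R/2: ΔU = (3.95)(20.79)(331) = 27175 J.
Q = ΔU + W = 27175 + 10870 = 38045 J.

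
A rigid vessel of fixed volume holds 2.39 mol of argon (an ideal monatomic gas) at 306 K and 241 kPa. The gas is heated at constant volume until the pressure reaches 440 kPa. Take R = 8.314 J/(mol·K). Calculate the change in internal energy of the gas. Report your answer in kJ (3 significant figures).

ΔU ≈ 7.53 kJ

Constant volume ⇒ W = 0, so Q = ΔU = nCᵥΔT with Cᵥ = 3R/2 = 12.47 J/(mol·K).
At constant V, T₂/T₁ = P₂/P₁ ⇒ ΔT = T₁(P₂/P₁ − 1) = 306·(440/241 − 1) = 252.7 K.
ΔU = (2.39)(12.47)(252.7) = 7531 J.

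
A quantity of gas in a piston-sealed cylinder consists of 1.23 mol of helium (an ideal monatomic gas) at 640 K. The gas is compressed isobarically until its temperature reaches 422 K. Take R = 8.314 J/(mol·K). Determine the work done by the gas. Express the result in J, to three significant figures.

Isobaric: W = P ΔV = nR ΔT.
W = (1.23)(8.314)(422 − 640) = -2229 J.

W ≈ -2230 J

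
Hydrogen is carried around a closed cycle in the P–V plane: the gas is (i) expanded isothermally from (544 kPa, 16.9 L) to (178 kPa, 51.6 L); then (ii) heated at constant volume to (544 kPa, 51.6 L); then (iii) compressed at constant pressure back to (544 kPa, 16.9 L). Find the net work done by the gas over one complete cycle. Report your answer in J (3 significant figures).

Leg (i): W = PᵢVᵢ ln(V_f/Vᵢ) = (9194) ln(51.6/16.9) = 10262 J.
Leg (ii): W = 0.
Leg (iii): W = PΔV = (544)(16.9 − 51.6) = -18877 J.
W_net = 10262 − 18877 = -8615 J.

W_net ≈ -8610 J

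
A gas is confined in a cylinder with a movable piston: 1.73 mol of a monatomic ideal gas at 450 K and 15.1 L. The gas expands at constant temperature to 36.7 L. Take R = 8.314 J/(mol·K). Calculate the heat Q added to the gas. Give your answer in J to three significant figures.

Q ≈ 5750 J

Isothermal ⇒ ΔU = 0, so Q = W = nRT ln(V₂/V₁).
Q = (1.73)(8.314)(450) ln(36.7/15.1) = 6472 × 0.8881 = 5748 J.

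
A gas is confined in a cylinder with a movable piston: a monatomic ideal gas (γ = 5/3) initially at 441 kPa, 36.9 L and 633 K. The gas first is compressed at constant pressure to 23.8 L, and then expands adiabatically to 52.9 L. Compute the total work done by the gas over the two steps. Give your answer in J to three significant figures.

Step 1 (isobaric): W = PΔV = (441 kPa)(23.8 − 36.9 L) = -5777 J.
After step 1: P = 441 kPa, V = 23.8 L, T = 408.3 K.
Step 2 (adiabatic): W = (P₁V₁ − P₂V₂)/(γ−1) = (10496 − 6163)/0.667 = 6500 J.
W_total = -5777 + 6500 = 722.7 J.

W_total ≈ 723 J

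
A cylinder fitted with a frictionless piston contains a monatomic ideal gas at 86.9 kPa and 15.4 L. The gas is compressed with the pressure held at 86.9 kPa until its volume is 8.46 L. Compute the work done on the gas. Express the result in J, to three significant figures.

Isobaric: W = P ΔV.
W = (86.9 kPa)(8.46 − 15.4 L) = (86.9)(-6.94) = -603.1 J.
Work on gas = −W_by = 603.1 J.

W ≈ 603 J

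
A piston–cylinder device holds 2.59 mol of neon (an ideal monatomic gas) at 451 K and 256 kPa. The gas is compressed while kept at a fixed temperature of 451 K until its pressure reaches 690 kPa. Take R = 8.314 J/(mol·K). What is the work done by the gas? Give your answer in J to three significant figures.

Isothermal process: W = nRT ln(V₂/V₁) = nRT ln(P₁/P₂).
W = (2.59)(8.314)(451) × ln(256/690)
  = 9712 × ln(0.371) = 9712 × -0.9915
W_by_gas = -9629 J.

W ≈ -9630 J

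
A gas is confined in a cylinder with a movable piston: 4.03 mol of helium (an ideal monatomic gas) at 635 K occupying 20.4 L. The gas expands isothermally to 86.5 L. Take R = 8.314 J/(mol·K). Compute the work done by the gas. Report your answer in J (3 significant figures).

W ≈ 30700 J

Isothermal: W = nRT ln(V₂/V₁).
W = (4.03)(8.314)(635) × ln(86.5/20.4)
  = 21276 × 1.445
W_by_gas = 30735 J.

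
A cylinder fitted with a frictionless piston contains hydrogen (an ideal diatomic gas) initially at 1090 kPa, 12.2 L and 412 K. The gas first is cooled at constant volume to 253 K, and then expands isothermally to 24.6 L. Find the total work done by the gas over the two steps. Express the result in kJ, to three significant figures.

W_total ≈ 5.73 kJ

Step 1 (isochoric): W = 0 (constant volume).
After step 1: P = 669.3 kPa (V unchanged).
Step 2 (isothermal): W = P₁V₁ ln(V₂/V₁) = (8166) ln(24.6/12.2) = 5727 J.
W_total = 0 + 5727 = 5727 J.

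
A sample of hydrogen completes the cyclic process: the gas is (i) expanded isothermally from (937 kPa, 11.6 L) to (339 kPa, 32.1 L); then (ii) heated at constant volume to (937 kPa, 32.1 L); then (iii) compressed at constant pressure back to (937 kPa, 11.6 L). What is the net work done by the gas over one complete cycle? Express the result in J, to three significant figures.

Leg (i): W = PᵢVᵢ ln(V_f/Vᵢ) = (10869) ln(32.1/11.6) = 11063 J.
Leg (ii): W = 0.
Leg (iii): W = PΔV = (937)(11.6 − 32.1) = -19208 J.
W_net = 11063 − 19208 = -8145 J.

W_net ≈ -8150 J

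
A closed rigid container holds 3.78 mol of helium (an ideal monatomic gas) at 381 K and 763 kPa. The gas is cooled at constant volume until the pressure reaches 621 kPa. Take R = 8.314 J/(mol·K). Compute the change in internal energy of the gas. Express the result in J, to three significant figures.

Constant volume ⇒ W = 0, so Q = ΔU = nCᵥΔT with Cᵥ = 3R/2 = 12.47 J/(mol·K).
At constant V, T₂/T₁ = P₂/P₁ ⇒ ΔT = T₁(P₂/P₁ − 1) = 381·(621/763 − 1) = -70.91 K.
ΔU = (3.78)(12.47)(-70.91) = -3343 J.

ΔU ≈ -3340 J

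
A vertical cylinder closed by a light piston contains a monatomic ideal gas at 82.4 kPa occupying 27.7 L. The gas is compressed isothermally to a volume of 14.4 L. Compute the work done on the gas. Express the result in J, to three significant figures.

Isothermal: W = nRT ln(V₂/V₁) = P₁V₁ ln(V₂/V₁).
P₁V₁ = (82.4 kPa)(27.7 L) = 2282 J.
W = 2282 × ln(14.4/27.7) = 2282 × -0.6542
W_by_gas = -1493 J; work on gas = −W_by = 1493 J.

W ≈ 1490 J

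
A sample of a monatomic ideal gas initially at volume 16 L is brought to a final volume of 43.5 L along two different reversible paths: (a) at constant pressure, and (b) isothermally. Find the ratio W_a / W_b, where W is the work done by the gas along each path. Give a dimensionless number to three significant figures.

W_a / W_b ≈ 1.72

Path (a) isobaric: W = P₁(V₂ − V₁) → W_a/(P₁V₁) = 1.719.
Path (b) isothermal: W = P₁V₁ ln(V₂/V₁) → W_b/(P₁V₁) = 1.
W_a / W_b = 1.719 / 1 = 1.718.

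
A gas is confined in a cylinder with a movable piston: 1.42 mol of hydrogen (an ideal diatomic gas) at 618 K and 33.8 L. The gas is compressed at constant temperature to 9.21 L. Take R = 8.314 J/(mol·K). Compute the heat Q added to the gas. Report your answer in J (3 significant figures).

Isothermal ⇒ ΔU = 0, so Q = W = nRT ln(V₂/V₁).
Q = (1.42)(8.314)(618) ln(9.21/33.8) = 7296 × -1.3 = -9486 J.

Q ≈ -9490 J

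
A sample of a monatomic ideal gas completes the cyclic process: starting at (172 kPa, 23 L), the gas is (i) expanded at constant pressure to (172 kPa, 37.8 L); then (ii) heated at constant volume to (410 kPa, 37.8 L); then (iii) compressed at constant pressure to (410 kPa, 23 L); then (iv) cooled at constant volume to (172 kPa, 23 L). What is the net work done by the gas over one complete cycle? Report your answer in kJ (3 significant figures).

W_net ≈ -3.52 kJ

Constant-volume legs do no work.
W(i) = (172)(37.8 − 23) = 2546 J; W(iii) = (410)(23 − 37.8) = -6068 J.
W_net = 2546 − 6068 = -3522 J (the counter-clockwise enclosed area).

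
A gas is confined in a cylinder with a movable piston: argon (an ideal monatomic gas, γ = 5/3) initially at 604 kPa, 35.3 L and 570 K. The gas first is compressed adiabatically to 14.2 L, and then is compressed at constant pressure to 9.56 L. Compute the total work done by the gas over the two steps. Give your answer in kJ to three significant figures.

Step 1 (adiabatic): W = (P₁V₁ − P₂V₂)/(γ−1) = (21321 − 39126)/0.667 = -26708 J.
After step 1: P = 2755 kPa, V = 14.2 L, T = 1046 K.
Step 2 (isobaric): W = PΔV = (2755 kPa)(9.56 − 14.2 L) = -12785 J.
W_total = -26708 − 12785 = -39493 J.

W_total ≈ -39.5 kJ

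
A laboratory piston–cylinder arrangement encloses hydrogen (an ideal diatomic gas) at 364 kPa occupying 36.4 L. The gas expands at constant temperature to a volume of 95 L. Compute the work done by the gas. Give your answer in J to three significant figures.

W ≈ 12700 J

Isothermal: W = nRT ln(V₂/V₁) = P₁V₁ ln(V₂/V₁).
P₁V₁ = (364 kPa)(36.4 L) = 13250 J.
W = 13250 × ln(95/36.4) = 13250 × 0.9593
W_by_gas = 12710 J.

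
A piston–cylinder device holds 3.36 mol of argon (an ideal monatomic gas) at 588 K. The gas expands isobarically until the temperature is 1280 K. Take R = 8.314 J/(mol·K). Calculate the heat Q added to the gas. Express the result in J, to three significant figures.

Q ≈ 48300 J

Isobaric: W = nRΔT = (3.36)(8.314)(692) = 19331 J.
ΔU = nCᵥΔT with Cᵥ = 3R/2: ΔU = (3.36)(12.47)(692) = 28997 J.
Q = ΔU + W = 28997 + 19331 = 48328 J.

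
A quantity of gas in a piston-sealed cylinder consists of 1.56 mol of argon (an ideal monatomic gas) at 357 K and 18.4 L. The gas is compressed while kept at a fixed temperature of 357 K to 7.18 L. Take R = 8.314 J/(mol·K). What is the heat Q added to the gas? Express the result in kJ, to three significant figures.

Isothermal ⇒ ΔU = 0, so Q = W = nRT ln(V₂/V₁).
Q = (1.56)(8.314)(357) ln(7.18/18.4) = 4630 × -0.9411 = -4357 J.

Q ≈ -4.36 kJ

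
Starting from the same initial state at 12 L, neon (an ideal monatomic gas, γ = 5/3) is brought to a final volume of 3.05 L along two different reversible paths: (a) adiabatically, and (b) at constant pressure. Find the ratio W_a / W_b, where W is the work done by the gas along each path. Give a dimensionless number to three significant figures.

Path (a) adiabatic: W = P₁V₁(1 − (V₁/V₂)^(γ−1))/(γ−1) → W_a/(P₁V₁) = -2.238.
Path (b) isobaric: W = P₁(V₂ − V₁) → W_b/(P₁V₁) = -0.7458.
W_a / W_b = -2.238 / -0.7458 = 3.001.

W_a / W_b ≈ 3.00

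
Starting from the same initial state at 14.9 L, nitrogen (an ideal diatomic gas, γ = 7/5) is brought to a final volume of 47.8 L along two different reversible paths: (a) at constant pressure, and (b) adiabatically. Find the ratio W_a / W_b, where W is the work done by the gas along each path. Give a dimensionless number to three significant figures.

Path (a) isobaric: W = P₁(V₂ − V₁) → W_a/(P₁V₁) = 2.208.
Path (b) adiabatic: W = P₁V₁(1 − (V₁/V₂)^(γ−1))/(γ−1) → W_b/(P₁V₁) = 0.9316.
W_a / W_b = 2.208 / 0.9316 = 2.37.

W_a / W_b ≈ 2.37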